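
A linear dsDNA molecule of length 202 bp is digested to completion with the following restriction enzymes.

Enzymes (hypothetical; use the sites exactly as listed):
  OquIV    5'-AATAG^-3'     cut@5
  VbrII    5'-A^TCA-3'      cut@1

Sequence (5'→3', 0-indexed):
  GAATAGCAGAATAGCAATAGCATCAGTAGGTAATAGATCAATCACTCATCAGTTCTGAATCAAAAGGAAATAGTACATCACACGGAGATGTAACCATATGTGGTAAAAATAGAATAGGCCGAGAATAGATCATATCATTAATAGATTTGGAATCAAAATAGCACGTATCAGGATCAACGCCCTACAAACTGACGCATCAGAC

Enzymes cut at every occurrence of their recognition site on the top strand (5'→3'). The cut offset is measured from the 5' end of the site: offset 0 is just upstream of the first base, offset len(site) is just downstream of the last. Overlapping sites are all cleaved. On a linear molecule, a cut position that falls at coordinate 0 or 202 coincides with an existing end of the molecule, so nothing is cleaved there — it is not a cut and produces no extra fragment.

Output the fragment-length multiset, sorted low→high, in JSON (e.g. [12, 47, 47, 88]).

Site scan:
  OquIV (AATAG, off=5): starts [1, 9, 15, 31, 68, 107, 112, 123, 139, 156] → cuts [6, 14, 20, 36, 73, 112, 117, 128, 144, 161]
  VbrII (ATCA, off=1): starts [21, 36, 40, 47, 58, 76, 128, 133, 151, 166, 172, 195] → cuts [22, 37, 41, 48, 59, 77, 129, 134, 152, 167, 173, 196]

Pooled cuts: [6, 14, 20, 22, 36, 37, 41, 48, 59, 73, 77, 112, 117, 128, 129, 134, 144, 152, 161, 167, 173, 196]

Fragments:
  [0,6): 6 bp
  [6,14): 8 bp
  [14,20): 6 bp
  [20,22): 2 bp
  [22,36): 14 bp
  [36,37): 1 bp
  [37,41): 4 bp
  [41,48): 7 bp
  [48,59): 11 bp
  [59,73): 14 bp
  [73,77): 4 bp
  [77,112): 35 bp
  [112,117): 5 bp
  [117,128): 11 bp
  [128,129): 1 bp
  [129,134): 5 bp
  [134,144): 10 bp
  [144,152): 8 bp
  [152,161): 9 bp
  [161,167): 6 bp
  [167,173): 6 bp
  [173,196): 23 bp
  [196,202): 6 bp

[1,1,2,4,4,5,5,6,6,6,6,6,7,8,8,9,10,11,11,14,14,23,35]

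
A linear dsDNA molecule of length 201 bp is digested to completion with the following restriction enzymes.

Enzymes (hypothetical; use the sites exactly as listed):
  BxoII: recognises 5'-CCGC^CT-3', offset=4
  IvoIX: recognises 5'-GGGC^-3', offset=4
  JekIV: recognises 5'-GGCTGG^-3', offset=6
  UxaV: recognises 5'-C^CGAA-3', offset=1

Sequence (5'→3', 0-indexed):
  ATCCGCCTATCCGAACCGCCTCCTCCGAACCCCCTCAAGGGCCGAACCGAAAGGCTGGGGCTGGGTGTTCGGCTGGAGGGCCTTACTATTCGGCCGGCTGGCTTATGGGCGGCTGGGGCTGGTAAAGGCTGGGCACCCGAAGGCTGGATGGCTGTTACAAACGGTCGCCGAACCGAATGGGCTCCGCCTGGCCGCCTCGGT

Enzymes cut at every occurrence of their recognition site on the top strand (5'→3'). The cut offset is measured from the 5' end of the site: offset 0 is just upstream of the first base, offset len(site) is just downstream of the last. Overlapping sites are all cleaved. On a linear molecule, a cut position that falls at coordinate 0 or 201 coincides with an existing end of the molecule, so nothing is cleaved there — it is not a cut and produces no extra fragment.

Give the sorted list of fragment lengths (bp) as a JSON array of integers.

[2,3,3,3,3,3,5,5,5,5,5,6,6,6,6,8,8,9,9,10,10,11,12,17,20,21]

Site scan:
  BxoII (CCGCCT, off=4): starts [2, 15, 183, 191] → cuts [6, 19, 187, 195]
  IvoIX (GGGC, off=4): starts [38, 57, 77, 106, 115, 130, 178] → cuts [42, 61, 81, 110, 119, 134, 182]
  JekIV (GGCTGG, off=6): starts [52, 58, 70, 95, 110, 116, 126, 141] → cuts [58, 64, 76, 101, 116, 122, 132, 147]
  UxaV (CCGAA, off=1): starts [10, 24, 41, 46, 136, 167, 172] → cuts [11, 25, 42, 47, 137, 168, 173]

All cut coordinates (distinct, sorted): [6, 11, 19, 25, 42, 47, 58, 61, 64, 76, 81, 101, 110, 116, 119, 122, 132, 134, 137, 147, 168, 173, 182, 187, 195]

Fragments:
  [0,6): 6 bp
  [6,11): 5 bp
  [11,19): 8 bp
  [19,25): 6 bp
  [25,42): 17 bp
  [42,47): 5 bp
  [47,58): 11 bp
  [58,61): 3 bp
  [61,64): 3 bp
  [64,76): 12 bp
  [76,81): 5 bp
  [81,101): 20 bp
  [101,110): 9 bp
  [110,116): 6 bp
  [116,119): 3 bp
  [119,122): 3 bp
  [122,132): 10 bp
  [132,134): 2 bp
  [134,137): 3 bp
  [137,147): 10 bp
  [147,168): 21 bp
  [168,173): 5 bp
  [173,182): 9 bp
  [182,187): 5 bp
  [187,195): 8 bp
  [195,201): 6 bp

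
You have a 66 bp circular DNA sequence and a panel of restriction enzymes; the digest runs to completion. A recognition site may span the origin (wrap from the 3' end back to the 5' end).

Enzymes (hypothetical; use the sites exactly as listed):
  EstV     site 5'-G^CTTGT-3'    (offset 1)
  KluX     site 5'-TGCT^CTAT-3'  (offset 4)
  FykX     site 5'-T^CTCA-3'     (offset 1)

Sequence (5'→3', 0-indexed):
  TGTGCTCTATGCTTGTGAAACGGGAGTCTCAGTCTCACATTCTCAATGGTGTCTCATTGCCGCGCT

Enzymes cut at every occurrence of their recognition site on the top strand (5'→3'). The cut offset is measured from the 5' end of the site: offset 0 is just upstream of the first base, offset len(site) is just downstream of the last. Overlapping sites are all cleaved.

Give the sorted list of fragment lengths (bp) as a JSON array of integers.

Site scan:
  EstV GCTTGT/1: at [10, 63] ⇒ [11, 64]
  KluX TGCTCTAT/4: at [2] ⇒ [6]
  FykX TCTCA/1: at [26, 32, 40, 51] ⇒ [27, 33, 41, 52]

All cut coordinates (distinct, sorted): [6, 11, 27, 33, 41, 52, 64]

Fragment lengths:
  6→11: 5 bp
  11→27: 16 bp
  27→33: 6 bp
  33→41: 8 bp
  41→52: 11 bp
  52→64: 12 bp
  64→6 (wrap): 66-64+6 = 8 bp

[5,6,8,8,11,12,16]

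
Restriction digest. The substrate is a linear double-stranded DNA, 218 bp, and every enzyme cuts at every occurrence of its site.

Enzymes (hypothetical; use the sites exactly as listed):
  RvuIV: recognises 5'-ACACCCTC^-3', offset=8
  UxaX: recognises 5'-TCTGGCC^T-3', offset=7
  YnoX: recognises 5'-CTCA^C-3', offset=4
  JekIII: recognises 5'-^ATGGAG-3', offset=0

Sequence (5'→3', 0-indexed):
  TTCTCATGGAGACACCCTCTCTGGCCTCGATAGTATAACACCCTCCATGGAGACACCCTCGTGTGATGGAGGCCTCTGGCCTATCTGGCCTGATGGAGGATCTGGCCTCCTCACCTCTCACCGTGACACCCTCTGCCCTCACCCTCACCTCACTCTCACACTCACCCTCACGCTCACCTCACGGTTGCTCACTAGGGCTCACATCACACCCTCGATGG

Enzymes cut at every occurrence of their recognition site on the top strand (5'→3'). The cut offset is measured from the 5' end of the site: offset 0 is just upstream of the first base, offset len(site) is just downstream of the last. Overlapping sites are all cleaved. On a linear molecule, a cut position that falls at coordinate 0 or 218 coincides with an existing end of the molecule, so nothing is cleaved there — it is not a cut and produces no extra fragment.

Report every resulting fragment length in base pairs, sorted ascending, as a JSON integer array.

[1,2,5,5,5,5,5,6,6,6,6,6,6,7,7,8,9,10,10,12,13,14,14,15,16,19]

Scan for sites:
  RvuIV ACACCCTC/8: at [11, 37, 52, 125, 205] ⇒ [19, 45, 60, 133, 213]
  UxaX TCTGGCCT/7: at [19, 74, 83, 100] ⇒ [26, 81, 90, 107]
  YnoX CTCAC/4: at [109, 116, 137, 143, 148, 154, 160, 166, 172, 177, 187, 197] ⇒ [113, 120, 141, 147, 152, 158, 164, 170, 176, 181, 191, 201]
  JekIII ATGGAG/0: at [5, 46, 65, 92] ⇒ [5, 46, 65, 92]

Pooled cuts: [5, 19, 26, 45, 46, 60, 65, 81, 90, 92, 107, 113, 120, 133, 141, 147, 152, 158, 164, 170, 176, 181, 191, 201, 213]

Fragments:
  [0,5): 5 bp
  [5,19): 14 bp
  [19,26): 7 bp
  [26,45): 19 bp
  [45,46): 1 bp
  [46,60): 14 bp
  [60,65): 5 bp
  [65,81): 16 bp
  [81,90): 9 bp
  [90,92): 2 bp
  [92,107): 15 bp
  [107,113): 6 bp
  [113,120): 7 bp
  [120,133): 13 bp
  [133,141): 8 bp
  [141,147): 6 bp
  [147,152): 5 bp
  [152,158): 6 bp
  [158,164): 6 bp
  [164,170): 6 bp
  [170,176): 6 bp
  [176,181): 5 bp
  [181,191): 10 bp
  [191,201): 10 bp
  [201,213): 12 bp
  [213,218): 5 bp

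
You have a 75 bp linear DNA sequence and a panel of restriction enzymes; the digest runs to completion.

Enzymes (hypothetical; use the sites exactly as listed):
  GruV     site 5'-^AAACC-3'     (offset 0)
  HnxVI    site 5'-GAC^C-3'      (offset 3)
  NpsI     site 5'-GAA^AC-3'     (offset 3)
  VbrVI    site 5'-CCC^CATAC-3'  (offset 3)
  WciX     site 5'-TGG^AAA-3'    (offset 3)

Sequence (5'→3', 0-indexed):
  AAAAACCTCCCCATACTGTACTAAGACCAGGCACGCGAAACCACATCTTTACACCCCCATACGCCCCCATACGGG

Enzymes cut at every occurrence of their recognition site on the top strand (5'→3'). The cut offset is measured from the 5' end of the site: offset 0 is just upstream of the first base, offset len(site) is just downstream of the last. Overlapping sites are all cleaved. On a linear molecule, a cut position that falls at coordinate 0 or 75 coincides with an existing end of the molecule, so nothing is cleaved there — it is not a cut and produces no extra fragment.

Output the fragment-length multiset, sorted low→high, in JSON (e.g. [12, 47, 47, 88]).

[2,2,8,9,10,10,16,18]

Site scan:
  GruV (AAACC, off=0): starts [2, 37] → cuts [2, 37]
  HnxVI (GACC, off=3): starts [24] → cuts [27]
  NpsI (GAAAC, off=3): starts [36] → cuts [39]
  VbrVI (CCCCATAC, off=3): starts [8, 54, 64] → cuts [11, 57, 67]
  WciX (TGGAAA, off=3): no sites

Pooled cuts: [2, 11, 27, 37, 39, 57, 67]

Fragment lengths:
  [0,2): 2 bp
  [2,11): 9 bp
  [11,27): 16 bp
  [27,37): 10 bp
  [37,39): 2 bp
  [39,57): 18 bp
  [57,67): 10 bp
  [67,75): 8 bp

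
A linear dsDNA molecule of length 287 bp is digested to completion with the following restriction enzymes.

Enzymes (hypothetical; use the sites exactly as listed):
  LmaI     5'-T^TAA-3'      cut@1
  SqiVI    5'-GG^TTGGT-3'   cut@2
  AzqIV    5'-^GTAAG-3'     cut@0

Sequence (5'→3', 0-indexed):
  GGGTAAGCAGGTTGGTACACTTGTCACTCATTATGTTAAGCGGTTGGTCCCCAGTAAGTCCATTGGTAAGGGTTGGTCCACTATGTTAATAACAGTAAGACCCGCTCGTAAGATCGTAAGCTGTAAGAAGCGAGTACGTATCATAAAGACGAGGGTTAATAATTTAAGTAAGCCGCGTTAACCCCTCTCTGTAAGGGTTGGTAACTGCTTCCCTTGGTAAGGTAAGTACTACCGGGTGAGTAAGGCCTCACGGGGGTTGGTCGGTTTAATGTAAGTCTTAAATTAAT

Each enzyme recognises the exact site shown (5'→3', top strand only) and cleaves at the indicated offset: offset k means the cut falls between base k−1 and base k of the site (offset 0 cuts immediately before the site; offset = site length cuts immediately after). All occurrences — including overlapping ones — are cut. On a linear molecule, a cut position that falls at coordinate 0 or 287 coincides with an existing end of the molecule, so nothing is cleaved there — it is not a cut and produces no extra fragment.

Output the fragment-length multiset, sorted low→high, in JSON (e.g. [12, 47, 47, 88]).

[2,3,4,4,5,5,7,7,7,7,8,8,8,8,9,10,10,11,12,12,13,14,17,18,19,25,34]

Site scan:
  LmaI TTAA/1: at [35, 85, 155, 163, 177, 265, 277, 282] ⇒ [36, 86, 156, 164, 178, 266, 278, 283]
  SqiVI GGTTGGT/2: at [9, 41, 70, 195, 254] ⇒ [11, 43, 72, 197, 256]
  AzqIV GTAAG/0: at [2, 53, 65, 94, 107, 115, 122, 167, 190, 216, 221, 239, 270] ⇒ [2, 53, 65, 94, 107, 115, 122, 167, 190, 216, 221, 239, 270]

All cut coordinates (distinct, sorted): [2, 11, 36, 43, 53, 65, 72, 86, 94, 107, 115, 122, 156, 164, 167, 178, 190, 197, 216, 221, 239, 256, 266, 270, 278, 283]

Fragment lengths:
  [0,2): 2 bp
  [2,11): 9 bp
  [11,36): 25 bp
  [36,43): 7 bp
  [43,53): 10 bp
  [53,65): 12 bp
  [65,72): 7 bp
  [72,86): 14 bp
  [86,94): 8 bp
  [94,107): 13 bp
  [107,115): 8 bp
  [115,122): 7 bp
  [122,156): 34 bp
  [156,164): 8 bp
  [164,167): 3 bp
  [167,178): 11 bp
  [178,190): 12 bp
  [190,197): 7 bp
  [197,216): 19 bp
  [216,221): 5 bp
  [221,239): 18 bp
  [239,256): 17 bp
  [256,266): 10 bp
  [266,270): 4 bp
  [270,278): 8 bp
  [278,283): 5 bp
  [283,287): 4 bp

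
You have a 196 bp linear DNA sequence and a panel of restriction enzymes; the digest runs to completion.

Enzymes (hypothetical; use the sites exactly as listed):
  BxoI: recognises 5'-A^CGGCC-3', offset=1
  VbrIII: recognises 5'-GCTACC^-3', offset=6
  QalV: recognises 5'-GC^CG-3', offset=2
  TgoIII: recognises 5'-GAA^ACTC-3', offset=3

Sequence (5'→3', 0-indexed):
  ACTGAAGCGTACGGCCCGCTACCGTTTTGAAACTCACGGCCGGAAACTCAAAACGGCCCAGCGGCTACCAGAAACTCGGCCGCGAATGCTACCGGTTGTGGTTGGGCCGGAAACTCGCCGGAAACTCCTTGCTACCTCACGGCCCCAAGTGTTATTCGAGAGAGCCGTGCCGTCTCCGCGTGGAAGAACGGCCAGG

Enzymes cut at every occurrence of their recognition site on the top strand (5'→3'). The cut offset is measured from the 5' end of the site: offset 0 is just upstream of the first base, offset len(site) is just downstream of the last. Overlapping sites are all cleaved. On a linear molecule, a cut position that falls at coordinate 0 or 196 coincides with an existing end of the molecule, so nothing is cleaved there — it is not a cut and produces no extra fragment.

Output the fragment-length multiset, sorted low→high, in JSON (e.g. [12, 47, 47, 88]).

Per-enzyme occurrences:
  BxoI (ACGGCC, off=1): starts [10, 35, 52, 138, 187] → cuts [11, 36, 53, 139, 188]
  VbrIII (GCTACC, off=6): starts [17, 63, 87, 130] → cuts [23, 69, 93, 136]
  QalV (GCCG, off=2): starts [38, 78, 105, 116, 163, 168] → cuts [40, 80, 107, 118, 165, 170]
  TgoIII (GAAACTC, off=3): starts [28, 42, 70, 109, 120] → cuts [31, 45, 73, 112, 123]

All cut coordinates (distinct, sorted): [11, 23, 31, 36, 40, 45, 53, 69, 73, 80, 93, 107, 112, 118, 123, 136, 139, 165, 170, 188]

Fragments:
  [0,11): 11 bp
  [11,23): 12 bp
  [23,31): 8 bp
  [31,36): 5 bp
  [36,40): 4 bp
  [40,45): 5 bp
  [45,53): 8 bp
  [53,69): 16 bp
  [69,73): 4 bp
  [73,80): 7 bp
  [80,93): 13 bp
  [93,107): 14 bp
  [107,112): 5 bp
  [112,118): 6 bp
  [118,123): 5 bp
  [123,136): 13 bp
  [136,139): 3 bp
  [139,165): 26 bp
  [165,170): 5 bp
  [170,188): 18 bp
  [188,196): 8 bp

[3,4,4,5,5,5,5,5,6,7,8,8,8,11,12,13,13,14,16,18,26]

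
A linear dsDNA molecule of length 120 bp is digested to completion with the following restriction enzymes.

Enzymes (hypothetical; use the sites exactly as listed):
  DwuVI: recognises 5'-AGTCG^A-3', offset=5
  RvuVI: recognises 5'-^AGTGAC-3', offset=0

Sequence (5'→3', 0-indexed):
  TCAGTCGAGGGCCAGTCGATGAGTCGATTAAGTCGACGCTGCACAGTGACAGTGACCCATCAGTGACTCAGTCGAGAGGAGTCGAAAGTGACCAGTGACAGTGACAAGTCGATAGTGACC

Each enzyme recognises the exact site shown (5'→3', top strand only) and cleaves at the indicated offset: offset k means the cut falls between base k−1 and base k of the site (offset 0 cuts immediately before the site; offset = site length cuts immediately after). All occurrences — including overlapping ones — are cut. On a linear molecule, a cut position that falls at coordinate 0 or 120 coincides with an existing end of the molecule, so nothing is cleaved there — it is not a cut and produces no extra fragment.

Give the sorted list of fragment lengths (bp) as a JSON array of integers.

[2,2,6,6,7,7,7,8,9,9,10,11,11,12,13]

Scan for sites:
  DwuVI (AGTCGA, off=5): starts [2, 13, 21, 30, 69, 79, 106] → cuts [7, 18, 26, 35, 74, 84, 111]
  RvuVI (AGTGAC, off=0): starts [44, 50, 61, 86, 93, 99, 113] → cuts [44, 50, 61, 86, 93, 99, 113]

Pooled cuts: [7, 18, 26, 35, 44, 50, 61, 74, 84, 86, 93, 99, 111, 113]

Fragments:
  [0,7): 7 bp
  [7,18): 11 bp
  [18,26): 8 bp
  [26,35): 9 bp
  [35,44): 9 bp
  [44,50): 6 bp
  [50,61): 11 bp
  [61,74): 13 bp
  [74,84): 10 bp
  [84,86): 2 bp
  [86,93): 7 bp
  [93,99): 6 bp
  [99,111): 12 bp
  [111,113): 2 bp
  [113,120): 7 bp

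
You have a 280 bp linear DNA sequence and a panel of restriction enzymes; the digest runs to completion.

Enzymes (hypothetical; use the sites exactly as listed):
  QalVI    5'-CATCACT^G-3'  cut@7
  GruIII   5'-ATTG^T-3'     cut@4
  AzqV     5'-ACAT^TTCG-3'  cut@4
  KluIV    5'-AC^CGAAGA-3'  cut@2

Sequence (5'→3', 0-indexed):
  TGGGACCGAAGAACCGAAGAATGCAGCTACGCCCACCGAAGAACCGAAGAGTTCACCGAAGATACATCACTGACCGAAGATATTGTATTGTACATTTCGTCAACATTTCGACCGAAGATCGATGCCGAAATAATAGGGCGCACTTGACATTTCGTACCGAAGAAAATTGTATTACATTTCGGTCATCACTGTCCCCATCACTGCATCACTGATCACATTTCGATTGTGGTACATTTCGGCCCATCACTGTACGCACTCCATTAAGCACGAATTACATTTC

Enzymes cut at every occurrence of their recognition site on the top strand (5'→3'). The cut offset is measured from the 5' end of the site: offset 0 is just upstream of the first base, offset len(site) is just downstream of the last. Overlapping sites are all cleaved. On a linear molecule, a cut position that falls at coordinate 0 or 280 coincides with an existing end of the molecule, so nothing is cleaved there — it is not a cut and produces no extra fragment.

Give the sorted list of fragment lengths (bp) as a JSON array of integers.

Site scan:
  QalVI CATCACTG/7: at [64, 183, 195, 203, 241] ⇒ [71, 190, 202, 210, 248]
  GruIII ATTGT/4: at [81, 86, 165, 222] ⇒ [85, 90, 169, 226]
  AzqV ACATTTCG/4: at [91, 102, 146, 173, 214, 230] ⇒ [95, 106, 150, 177, 218, 234]
  KluIV ACCGAAGA/2: at [4, 12, 34, 42, 54, 72, 110, 155] ⇒ [6, 14, 36, 44, 56, 74, 112, 157]

Pooled cuts: [6, 14, 36, 44, 56, 71, 74, 85, 90, 95, 106, 112, 150, 157, 169, 177, 190, 202, 210, 218, 226, 234, 248]

Fragment lengths:
  [0,6): 6 bp
  [6,14): 8 bp
  [14,36): 22 bp
  [36,44): 8 bp
  [44,56): 12 bp
  [56,71): 15 bp
  [71,74): 3 bp
  [74,85): 11 bp
  [85,90): 5 bp
  [90,95): 5 bp
  [95,106): 11 bp
  [106,112): 6 bp
  [112,150): 38 bp
  [150,157): 7 bp
  [157,169): 12 bp
  [169,177): 8 bp
  [177,190): 13 bp
  [190,202): 12 bp
  [202,210): 8 bp
  [210,218): 8 bp
  [218,226): 8 bp
  [226,234): 8 bp
  [234,248): 14 bp
  [248,280): 32 bp

[3,5,5,6,6,7,8,8,8,8,8,8,8,11,11,12,12,12,13,14,15,22,32,38]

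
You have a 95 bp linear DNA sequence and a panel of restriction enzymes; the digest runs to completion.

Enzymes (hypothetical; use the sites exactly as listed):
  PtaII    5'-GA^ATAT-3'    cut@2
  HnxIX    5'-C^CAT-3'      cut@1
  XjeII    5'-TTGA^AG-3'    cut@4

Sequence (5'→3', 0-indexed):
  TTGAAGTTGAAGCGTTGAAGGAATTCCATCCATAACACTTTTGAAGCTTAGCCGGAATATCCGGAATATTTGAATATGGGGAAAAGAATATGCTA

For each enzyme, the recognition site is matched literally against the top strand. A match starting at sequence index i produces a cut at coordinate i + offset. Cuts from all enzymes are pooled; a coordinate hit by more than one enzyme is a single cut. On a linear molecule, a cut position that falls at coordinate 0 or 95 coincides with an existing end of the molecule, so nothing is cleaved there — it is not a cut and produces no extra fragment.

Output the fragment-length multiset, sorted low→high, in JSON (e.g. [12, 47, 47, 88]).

[4,4,6,8,8,8,8,9,12,14,14]

Per-enzyme occurrences:
  PtaII GAATAT/2: at [54, 63, 71, 85] ⇒ [56, 65, 73, 87]
  HnxIX CCAT/1: at [25, 29] ⇒ [26, 30]
  XjeII TTGAAG/4: at [0, 6, 14, 40] ⇒ [4, 10, 18, 44]

All cut coordinates (distinct, sorted): [4, 10, 18, 26, 30, 44, 56, 65, 73, 87]

Fragments:
  [0,4): 4 bp
  [4,10): 6 bp
  [10,18): 8 bp
  [18,26): 8 bp
  [26,30): 4 bp
  [30,44): 14 bp
  [44,56): 12 bp
  [56,65): 9 bp
  [65,73): 8 bp
  [73,87): 14 bp
  [87,95): 8 bp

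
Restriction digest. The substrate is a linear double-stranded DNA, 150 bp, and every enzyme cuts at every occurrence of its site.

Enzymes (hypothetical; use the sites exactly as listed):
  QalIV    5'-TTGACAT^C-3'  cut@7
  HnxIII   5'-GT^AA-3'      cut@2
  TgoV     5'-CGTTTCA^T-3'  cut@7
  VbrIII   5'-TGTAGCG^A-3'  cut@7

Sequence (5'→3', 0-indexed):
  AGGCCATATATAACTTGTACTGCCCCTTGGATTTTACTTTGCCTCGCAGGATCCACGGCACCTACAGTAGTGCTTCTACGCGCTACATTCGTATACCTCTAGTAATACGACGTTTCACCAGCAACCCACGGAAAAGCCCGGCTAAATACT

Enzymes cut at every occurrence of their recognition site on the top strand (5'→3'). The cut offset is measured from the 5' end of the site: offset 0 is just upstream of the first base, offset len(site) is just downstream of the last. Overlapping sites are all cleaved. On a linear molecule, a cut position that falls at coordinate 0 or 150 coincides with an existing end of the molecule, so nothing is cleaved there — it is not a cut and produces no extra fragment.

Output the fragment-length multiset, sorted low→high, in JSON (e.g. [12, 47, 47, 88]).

[47,103]

Scan for sites:
  QalIV (TTGACATC, off=7): no sites
  HnxIII GTAA/2: at [101] ⇒ [103]
  TgoV (CGTTTCAT, off=7): no sites
  VbrIII (TGTAGCGA, off=7): no sites

Pooled cuts: [103]

Fragments:
  [0,103): 103 bp
  [103,150): 47 bp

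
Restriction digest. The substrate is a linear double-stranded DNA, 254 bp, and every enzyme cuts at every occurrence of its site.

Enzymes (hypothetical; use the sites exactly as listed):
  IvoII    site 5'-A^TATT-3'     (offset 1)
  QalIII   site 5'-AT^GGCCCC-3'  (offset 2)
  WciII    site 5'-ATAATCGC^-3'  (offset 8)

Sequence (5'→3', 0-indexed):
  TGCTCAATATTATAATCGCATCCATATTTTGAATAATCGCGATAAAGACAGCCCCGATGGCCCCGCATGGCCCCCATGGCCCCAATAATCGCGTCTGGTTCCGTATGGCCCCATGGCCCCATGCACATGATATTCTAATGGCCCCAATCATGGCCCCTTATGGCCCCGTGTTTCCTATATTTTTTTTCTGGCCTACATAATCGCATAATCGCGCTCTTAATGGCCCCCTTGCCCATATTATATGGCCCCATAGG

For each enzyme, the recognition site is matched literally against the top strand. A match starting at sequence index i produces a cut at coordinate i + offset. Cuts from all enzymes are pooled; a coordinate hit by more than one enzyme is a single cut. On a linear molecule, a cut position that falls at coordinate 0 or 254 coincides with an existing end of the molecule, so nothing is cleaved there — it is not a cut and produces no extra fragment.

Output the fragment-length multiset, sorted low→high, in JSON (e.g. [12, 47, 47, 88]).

[5,7,8,8,8,9,9,9,10,10,11,12,12,14,14,15,16,16,16,18,27]

Per-enzyme occurrences:
  IvoII (ATATT, off=1): starts [6, 23, 129, 176, 234] → cuts [7, 24, 130, 177, 235]
  QalIII (ATGGCCCC, off=2): starts [56, 66, 75, 104, 112, 137, 149, 159, 219, 241] → cuts [58, 68, 77, 106, 114, 139, 151, 161, 221, 243]
  WciII (ATAATCGC, off=8): starts [11, 32, 84, 196, 204] → cuts [19, 40, 92, 204, 212]

Pooled cuts: [7, 19, 24, 40, 58, 68, 77, 92, 106, 114, 130, 139, 151, 161, 177, 204, 212, 221, 235, 243]

Fragments:
  [0,7): 7 bp
  [7,19): 12 bp
  [19,24): 5 bp
  [24,40): 16 bp
  [40,58): 18 bp
  [58,68): 10 bp
  [68,77): 9 bp
  [77,92): 15 bp
  [92,106): 14 bp
  [106,114): 8 bp
  [114,130): 16 bp
  [130,139): 9 bp
  [139,151): 12 bp
  [151,161): 10 bp
  [161,177): 16 bp
  [177,204): 27 bp
  [204,212): 8 bp
  [212,221): 9 bp
  [221,235): 14 bp
  [235,243): 8 bp
  [243,254): 11 bp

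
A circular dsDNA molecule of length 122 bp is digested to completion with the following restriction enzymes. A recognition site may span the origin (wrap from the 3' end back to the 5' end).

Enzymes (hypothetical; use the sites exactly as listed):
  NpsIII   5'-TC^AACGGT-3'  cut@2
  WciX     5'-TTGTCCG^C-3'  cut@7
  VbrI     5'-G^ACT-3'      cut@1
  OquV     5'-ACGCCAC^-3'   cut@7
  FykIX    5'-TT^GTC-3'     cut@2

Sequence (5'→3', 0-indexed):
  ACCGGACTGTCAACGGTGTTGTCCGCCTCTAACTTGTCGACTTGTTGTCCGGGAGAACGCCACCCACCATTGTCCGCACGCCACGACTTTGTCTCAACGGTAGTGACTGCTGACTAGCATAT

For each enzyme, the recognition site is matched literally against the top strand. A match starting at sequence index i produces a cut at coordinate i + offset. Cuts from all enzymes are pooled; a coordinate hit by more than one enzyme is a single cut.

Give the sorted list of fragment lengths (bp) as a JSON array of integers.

[1,4,5,5,5,5,6,7,7,8,8,9,10,10,15,17]

Site scan:
  NpsIII TCAACGGT/2: at [9, 93] ⇒ [11, 95]
  WciX TTGTCCGC/7: at [18, 69] ⇒ [25, 76]
  VbrI GACT/1: at [4, 38, 84, 104, 111] ⇒ [5, 39, 85, 105, 112]
  OquV ACGCCAC/7: at [56, 77] ⇒ [63, 84]
  FykIX TTGTC/2: at [18, 33, 44, 69, 88] ⇒ [20, 35, 46, 71, 90]

All cut coordinates (distinct, sorted): [5, 11, 20, 25, 35, 39, 46, 63, 71, 76, 84, 85, 90, 95, 105, 112]

Fragment lengths:
  5→11: 6 bp
  11→20: 9 bp
  20→25: 5 bp
  25→35: 10 bp
  35→39: 4 bp
  39→46: 7 bp
  46→63: 17 bp
  63→71: 8 bp
  71→76: 5 bp
  76→84: 8 bp
  84→85: 1 bp
  85→90: 5 bp
  90→95: 5 bp
  95→105: 10 bp
  105→112: 7 bp
  112→5 (wrap): 122-112+5 = 15 bp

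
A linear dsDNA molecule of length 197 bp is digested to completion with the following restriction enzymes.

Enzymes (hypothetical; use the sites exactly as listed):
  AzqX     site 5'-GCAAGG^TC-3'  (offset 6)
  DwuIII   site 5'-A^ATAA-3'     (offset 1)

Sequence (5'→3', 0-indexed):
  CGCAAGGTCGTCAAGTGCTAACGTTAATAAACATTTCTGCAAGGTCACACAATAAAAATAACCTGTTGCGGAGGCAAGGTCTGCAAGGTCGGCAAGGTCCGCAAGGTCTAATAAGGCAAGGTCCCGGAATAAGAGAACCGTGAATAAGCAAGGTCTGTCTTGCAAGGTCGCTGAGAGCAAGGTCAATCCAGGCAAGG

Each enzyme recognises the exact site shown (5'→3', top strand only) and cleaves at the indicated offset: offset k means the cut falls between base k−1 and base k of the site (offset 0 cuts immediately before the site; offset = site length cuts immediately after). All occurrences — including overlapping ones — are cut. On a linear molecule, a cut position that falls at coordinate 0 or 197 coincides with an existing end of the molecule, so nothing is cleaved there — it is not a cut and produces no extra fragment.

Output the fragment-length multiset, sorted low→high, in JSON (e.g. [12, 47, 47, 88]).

Per-enzyme occurrences:
  AzqX (GCAAGGTC, off=6): starts [1, 38, 73, 82, 91, 100, 115, 147, 161, 176] → cuts [7, 44, 79, 88, 97, 106, 121, 153, 167, 182]
  DwuIII (AATAA, off=1): starts [25, 50, 56, 109, 127, 142] → cuts [26, 51, 57, 110, 128, 143]

Pooled cuts: [7, 26, 44, 51, 57, 79, 88, 97, 106, 110, 121, 128, 143, 153, 167, 182]

Fragment lengths:
  [0,7): 7 bp
  [7,26): 19 bp
  [26,44): 18 bp
  [44,51): 7 bp
  [51,57): 6 bp
  [57,79): 22 bp
  [79,88): 9 bp
  [88,97): 9 bp
  [97,106): 9 bp
  [106,110): 4 bp
  [110,121): 11 bp
  [121,128): 7 bp
  [128,143): 15 bp
  [143,153): 10 bp
  [153,167): 14 bp
  [167,182): 15 bp
  [182,197): 15 bp

[4,6,7,7,7,9,9,9,10,11,14,15,15,15,18,19,22]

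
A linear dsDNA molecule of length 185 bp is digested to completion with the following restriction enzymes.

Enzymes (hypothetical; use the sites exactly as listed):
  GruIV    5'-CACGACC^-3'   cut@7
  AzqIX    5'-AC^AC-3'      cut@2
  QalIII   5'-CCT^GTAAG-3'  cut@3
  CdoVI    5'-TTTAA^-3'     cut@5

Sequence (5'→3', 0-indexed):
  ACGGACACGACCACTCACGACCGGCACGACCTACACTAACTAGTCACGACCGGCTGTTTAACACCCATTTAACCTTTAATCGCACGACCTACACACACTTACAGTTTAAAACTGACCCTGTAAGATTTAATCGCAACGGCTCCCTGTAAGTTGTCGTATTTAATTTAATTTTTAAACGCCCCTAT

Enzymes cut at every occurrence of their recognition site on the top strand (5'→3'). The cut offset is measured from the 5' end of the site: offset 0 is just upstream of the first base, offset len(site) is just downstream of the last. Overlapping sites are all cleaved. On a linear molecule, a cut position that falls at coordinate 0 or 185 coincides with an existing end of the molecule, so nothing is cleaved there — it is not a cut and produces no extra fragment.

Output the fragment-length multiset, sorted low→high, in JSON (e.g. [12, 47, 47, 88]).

[1,2,2,3,3,5,6,6,7,7,9,10,10,10,10,10,10,11,13,15,17,18]

Per-enzyme occurrences:
  GruIV CACGACC/7: at [5, 15, 24, 44, 82] ⇒ [12, 22, 31, 51, 89]
  AzqIX ACAC/2: at [4, 32, 60, 90, 92, 94] ⇒ [6, 34, 62, 92, 94, 96]
  QalIII CCTGTAAG/3: at [116, 142] ⇒ [119, 145]
  CdoVI TTTAA/5: at [56, 67, 74, 104, 125, 158, 163, 170] ⇒ [61, 72, 79, 109, 130, 163, 168, 175]

Pooled cuts: [6, 12, 22, 31, 34, 51, 61, 62, 72, 79, 89, 92, 94, 96, 109, 119, 130, 145, 163, 168, 175]

Fragments:
  [0,6): 6 bp
  [6,12): 6 bp
  [12,22): 10 bp
  [22,31): 9 bp
  [31,34): 3 bp
  [34,51): 17 bp
  [51,61): 10 bp
  [61,62): 1 bp
  [62,72): 10 bp
  [72,79): 7 bp
  [79,89): 10 bp
  [89,92): 3 bp
  [92,94): 2 bp
  [94,96): 2 bp
  [96,109): 13 bp
  [109,119): 10 bp
  [119,130): 11 bp
  [130,145): 15 bp
  [145,163): 18 bp
  [163,168): 5 bp
  [168,175): 7 bp
  [175,185): 10 bp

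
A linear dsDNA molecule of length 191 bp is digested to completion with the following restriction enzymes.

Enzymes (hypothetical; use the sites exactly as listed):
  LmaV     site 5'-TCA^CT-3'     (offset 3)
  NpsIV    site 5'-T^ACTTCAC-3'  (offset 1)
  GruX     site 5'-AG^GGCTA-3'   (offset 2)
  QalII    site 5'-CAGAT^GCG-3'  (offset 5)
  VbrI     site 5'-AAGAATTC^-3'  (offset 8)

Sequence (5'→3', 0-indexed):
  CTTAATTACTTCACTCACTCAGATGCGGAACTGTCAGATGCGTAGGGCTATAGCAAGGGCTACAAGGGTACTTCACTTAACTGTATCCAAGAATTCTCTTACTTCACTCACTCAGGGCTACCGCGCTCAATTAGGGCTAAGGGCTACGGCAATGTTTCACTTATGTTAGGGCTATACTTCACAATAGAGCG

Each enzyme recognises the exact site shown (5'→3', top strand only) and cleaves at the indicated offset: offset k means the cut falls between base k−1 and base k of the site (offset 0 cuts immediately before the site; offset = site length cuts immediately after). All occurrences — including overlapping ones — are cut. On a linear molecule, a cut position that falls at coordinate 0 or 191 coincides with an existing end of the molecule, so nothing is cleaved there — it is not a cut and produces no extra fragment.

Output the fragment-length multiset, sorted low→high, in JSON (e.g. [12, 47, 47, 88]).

[4,4,4,5,6,6,6,6,6,7,7,7,10,12,12,15,16,18,19,21]

Site scan:
  LmaV (TCACT, off=3): starts [10, 14, 72, 103, 107, 156] → cuts [13, 17, 75, 106, 110, 159]
  NpsIV (TACTTCAC, off=1): starts [6, 68, 99, 174] → cuts [7, 69, 100, 175]
  GruX (AGGGCTA, off=2): starts [43, 55, 113, 132, 139, 167] → cuts [45, 57, 115, 134, 141, 169]
  QalII (CAGATGCG, off=5): starts [19, 34] → cuts [24, 39]
  VbrI (AAGAATTC, off=8): starts [88] → cuts [96]

Pooled cuts: [7, 13, 17, 24, 39, 45, 57, 69, 75, 96, 100, 106, 110, 115, 134, 141, 159, 169, 175]

Fragments:
  [0,7): 7 bp
  [7,13): 6 bp
  [13,17): 4 bp
  [17,24): 7 bp
  [24,39): 15 bp
  [39,45): 6 bp
  [45,57): 12 bp
  [57,69): 12 bp
  [69,75): 6 bp
  [75,96): 21 bp
  [96,100): 4 bp
  [100,106): 6 bp
  [106,110): 4 bp
  [110,115): 5 bp
  [115,134): 19 bp
  [134,141): 7 bp
  [141,159): 18 bp
  [159,169): 10 bp
  [169,175): 6 bp
  [175,191): 16 bp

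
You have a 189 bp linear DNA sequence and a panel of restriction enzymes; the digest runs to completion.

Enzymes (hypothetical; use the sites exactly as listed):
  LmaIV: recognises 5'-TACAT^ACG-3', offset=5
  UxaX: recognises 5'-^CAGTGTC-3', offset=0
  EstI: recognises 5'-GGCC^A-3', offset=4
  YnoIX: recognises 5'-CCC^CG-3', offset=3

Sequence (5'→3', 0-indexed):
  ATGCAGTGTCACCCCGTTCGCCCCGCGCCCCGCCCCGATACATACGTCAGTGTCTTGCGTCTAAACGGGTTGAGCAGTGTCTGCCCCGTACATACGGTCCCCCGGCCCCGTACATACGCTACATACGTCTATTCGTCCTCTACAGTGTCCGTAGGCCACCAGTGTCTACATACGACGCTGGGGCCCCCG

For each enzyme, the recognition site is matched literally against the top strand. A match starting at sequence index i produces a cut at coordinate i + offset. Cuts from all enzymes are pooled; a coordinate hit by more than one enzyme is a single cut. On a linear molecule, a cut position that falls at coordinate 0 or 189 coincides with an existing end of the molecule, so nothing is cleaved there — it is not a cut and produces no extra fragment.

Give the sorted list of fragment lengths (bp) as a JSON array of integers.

[2,2,3,4,5,6,7,7,7,8,9,9,9,11,12,12,15,16,18,27]

Site scan:
  LmaIV TACATACG/5: at [38, 88, 110, 119, 166] ⇒ [43, 93, 115, 124, 171]
  UxaX CAGTGTC/0: at [3, 47, 74, 142, 159] ⇒ [3, 47, 74, 142, 159]
  EstI GGCCA/4: at [153] ⇒ [157]
  YnoIX CCCCG/3: at [11, 20, 27, 32, 83, 99, 105, 184] ⇒ [14, 23, 30, 35, 86, 102, 108, 187]

Pooled cuts: [3, 14, 23, 30, 35, 43, 47, 74, 86, 93, 102, 108, 115, 124, 142, 157, 159, 171, 187]

Fragments:
  [0,3): 3 bp
  [3,14): 11 bp
  [14,23): 9 bp
  [23,30): 7 bp
  [30,35): 5 bp
  [35,43): 8 bp
  [43,47): 4 bp
  [47,74): 27 bp
  [74,86): 12 bp
  [86,93): 7 bp
  [93,102): 9 bp
  [102,108): 6 bp
  [108,115): 7 bp
  [115,124): 9 bp
  [124,142): 18 bp
  [142,157): 15 bp
  [157,159): 2 bp
  [159,171): 12 bp
  [171,187): 16 bp
  [187,189): 2 bp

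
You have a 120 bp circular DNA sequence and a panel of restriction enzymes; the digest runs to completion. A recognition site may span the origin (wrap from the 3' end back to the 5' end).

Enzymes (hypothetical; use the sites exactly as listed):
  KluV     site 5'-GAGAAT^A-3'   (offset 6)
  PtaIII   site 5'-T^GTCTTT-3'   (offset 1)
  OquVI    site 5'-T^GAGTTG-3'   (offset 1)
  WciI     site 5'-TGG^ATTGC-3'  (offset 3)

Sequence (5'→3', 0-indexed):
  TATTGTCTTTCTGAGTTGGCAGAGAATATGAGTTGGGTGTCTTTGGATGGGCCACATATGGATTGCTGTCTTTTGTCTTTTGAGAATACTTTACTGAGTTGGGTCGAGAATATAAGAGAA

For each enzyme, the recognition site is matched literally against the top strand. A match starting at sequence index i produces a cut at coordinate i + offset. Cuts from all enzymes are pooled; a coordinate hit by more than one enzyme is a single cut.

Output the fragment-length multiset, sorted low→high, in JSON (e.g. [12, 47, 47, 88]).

[2,3,6,7,8,8,9,10,13,15,16,23]

Per-enzyme occurrences:
  KluV (GAGAATA, off=6): starts [21, 81, 105, 115] → cuts [1, 27, 87, 111]
  PtaIII (TGTCTTT, off=1): starts [3, 37, 66, 73] → cuts [4, 38, 67, 74]
  OquVI (TGAGTTG, off=1): starts [11, 28, 94] → cuts [12, 29, 95]
  WciI (TGGATTGC, off=3): starts [58] → cuts [61]

All cut coordinates (distinct, sorted): [1, 4, 12, 27, 29, 38, 61, 67, 74, 87, 95, 111]

Fragments:
  1→4: 3 bp
  4→12: 8 bp
  12→27: 15 bp
  27→29: 2 bp
  29→38: 9 bp
  38→61: 23 bp
  61→67: 6 bp
  67→74: 7 bp
  74→87: 13 bp
  87→95: 8 bp
  95→111: 16 bp
  111→1 (wrap): 120-111+1 = 10 bp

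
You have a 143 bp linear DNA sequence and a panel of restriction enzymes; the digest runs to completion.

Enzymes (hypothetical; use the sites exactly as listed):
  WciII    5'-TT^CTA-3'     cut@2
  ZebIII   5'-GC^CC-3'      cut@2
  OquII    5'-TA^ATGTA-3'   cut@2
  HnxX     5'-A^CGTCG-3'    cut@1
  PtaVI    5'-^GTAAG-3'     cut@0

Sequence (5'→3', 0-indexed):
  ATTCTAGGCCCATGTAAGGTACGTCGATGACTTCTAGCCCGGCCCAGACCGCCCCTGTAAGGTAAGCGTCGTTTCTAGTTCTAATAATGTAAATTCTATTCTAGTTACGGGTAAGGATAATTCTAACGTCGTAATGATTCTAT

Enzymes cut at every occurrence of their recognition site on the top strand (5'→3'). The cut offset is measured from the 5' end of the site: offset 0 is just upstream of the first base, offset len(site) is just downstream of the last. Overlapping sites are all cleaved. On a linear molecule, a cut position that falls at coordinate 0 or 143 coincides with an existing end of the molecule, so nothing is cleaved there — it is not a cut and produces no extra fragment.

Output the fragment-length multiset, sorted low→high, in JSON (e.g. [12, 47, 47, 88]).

[3,4,4,4,4,5,5,5,5,6,6,6,8,9,9,10,12,12,13,13]

Site scan:
  WciII (TTCTA, off=2): starts [1, 31, 72, 78, 93, 98, 120, 137] → cuts [3, 33, 74, 80, 95, 100, 122, 139]
  ZebIII (GCCC, off=2): starts [7, 36, 41, 50] → cuts [9, 38, 43, 52]
  OquII (TAATGTA, off=2): starts [84] → cuts [86]
  HnxX (ACGTCG, off=1): starts [20, 125] → cuts [21, 126]
  PtaVI (GTAAG, off=0): starts [13, 56, 61, 110] → cuts [13, 56, 61, 110]

Pooled cuts: [3, 9, 13, 21, 33, 38, 43, 52, 56, 61, 74, 80, 86, 95, 100, 110, 122, 126, 139]

Fragments:
  [0,3): 3 bp
  [3,9): 6 bp
  [9,13): 4 bp
  [13,21): 8 bp
  [21,33): 12 bp
  [33,38): 5 bp
  [38,43): 5 bp
  [43,52): 9 bp
  [52,56): 4 bp
  [56,61): 5 bp
  [61,74): 13 bp
  [74,80): 6 bp
  [80,86): 6 bp
  [86,95): 9 bp
  [95,100): 5 bp
  [100,110): 10 bp
  [110,122): 12 bp
  [122,126): 4 bp
  [126,139): 13 bp
  [139,143): 4 bp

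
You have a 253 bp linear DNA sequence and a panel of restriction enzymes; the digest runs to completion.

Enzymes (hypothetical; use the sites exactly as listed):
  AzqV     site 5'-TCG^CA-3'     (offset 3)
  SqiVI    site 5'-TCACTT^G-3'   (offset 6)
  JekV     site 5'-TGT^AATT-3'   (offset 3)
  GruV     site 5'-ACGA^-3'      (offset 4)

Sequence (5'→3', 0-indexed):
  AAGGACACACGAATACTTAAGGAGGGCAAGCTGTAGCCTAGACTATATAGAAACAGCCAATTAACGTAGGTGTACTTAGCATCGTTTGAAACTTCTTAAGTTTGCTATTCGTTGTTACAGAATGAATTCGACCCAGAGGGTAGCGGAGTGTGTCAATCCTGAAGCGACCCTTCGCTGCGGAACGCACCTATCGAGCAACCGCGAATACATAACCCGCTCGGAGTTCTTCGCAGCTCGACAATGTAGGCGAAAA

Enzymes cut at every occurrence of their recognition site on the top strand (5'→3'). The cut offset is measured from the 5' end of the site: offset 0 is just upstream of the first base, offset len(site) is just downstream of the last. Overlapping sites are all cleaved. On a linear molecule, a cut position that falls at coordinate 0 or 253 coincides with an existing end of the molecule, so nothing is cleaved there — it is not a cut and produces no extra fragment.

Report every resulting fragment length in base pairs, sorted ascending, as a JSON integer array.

[12,23,218]

Scan for sites:
  AzqV TCGCA/3: at [227] ⇒ [230]
  SqiVI (TCACTTG, off=6): no sites
  JekV (TGTAATT, off=3): no sites
  GruV ACGA/4: at [8] ⇒ [12]

Pooled cuts: [12, 230]

Fragment lengths:
  [0,12): 12 bp
  [12,230): 218 bp
  [230,253): 23 bp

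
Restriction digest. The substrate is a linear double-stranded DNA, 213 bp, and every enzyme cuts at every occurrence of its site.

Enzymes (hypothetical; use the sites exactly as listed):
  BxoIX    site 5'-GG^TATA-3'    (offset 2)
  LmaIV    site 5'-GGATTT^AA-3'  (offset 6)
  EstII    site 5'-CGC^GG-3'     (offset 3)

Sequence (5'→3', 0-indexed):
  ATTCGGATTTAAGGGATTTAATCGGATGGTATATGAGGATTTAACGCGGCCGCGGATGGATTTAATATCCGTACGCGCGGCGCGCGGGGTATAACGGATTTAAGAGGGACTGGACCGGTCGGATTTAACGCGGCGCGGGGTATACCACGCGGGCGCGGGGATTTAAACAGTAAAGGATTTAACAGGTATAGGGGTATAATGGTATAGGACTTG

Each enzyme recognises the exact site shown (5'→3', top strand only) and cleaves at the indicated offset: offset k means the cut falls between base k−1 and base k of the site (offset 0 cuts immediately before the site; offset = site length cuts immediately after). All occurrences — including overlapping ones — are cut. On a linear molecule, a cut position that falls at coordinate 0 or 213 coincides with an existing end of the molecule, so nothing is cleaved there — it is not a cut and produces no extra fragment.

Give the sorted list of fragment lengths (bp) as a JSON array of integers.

Site scan:
  BxoIX GGTATA/2: at [27, 87, 138, 184, 192, 200] ⇒ [29, 89, 140, 186, 194, 202]
  LmaIV GGATTTAA/6: at [4, 13, 36, 57, 95, 120, 158, 174] ⇒ [10, 19, 42, 63, 101, 126, 164, 180]
  EstII CGCGG/3: at [44, 50, 75, 82, 128, 133, 147, 153] ⇒ [47, 53, 78, 85, 131, 136, 150, 156]

Pooled cuts: [10, 19, 29, 42, 47, 53, 63, 78, 85, 89, 101, 126, 131, 136, 140, 150, 156, 164, 180, 186, 194, 202]

Fragment lengths:
  [0,10): 10 bp
  [10,19): 9 bp
  [19,29): 10 bp
  [29,42): 13 bp
  [42,47): 5 bp
  [47,53): 6 bp
  [53,63): 10 bp
  [63,78): 15 bp
  [78,85): 7 bp
  [85,89): 4 bp
  [89,101): 12 bp
  [101,126): 25 bp
  [126,131): 5 bp
  [131,136): 5 bp
  [136,140): 4 bp
  [140,150): 10 bp
  [150,156): 6 bp
  [156,164): 8 bp
  [164,180): 16 bp
  [180,186): 6 bp
  [186,194): 8 bp
  [194,202): 8 bp
  [202,213): 11 bp

[4,4,5,5,5,6,6,6,7,8,8,8,9,10,10,10,10,11,12,13,15,16,25]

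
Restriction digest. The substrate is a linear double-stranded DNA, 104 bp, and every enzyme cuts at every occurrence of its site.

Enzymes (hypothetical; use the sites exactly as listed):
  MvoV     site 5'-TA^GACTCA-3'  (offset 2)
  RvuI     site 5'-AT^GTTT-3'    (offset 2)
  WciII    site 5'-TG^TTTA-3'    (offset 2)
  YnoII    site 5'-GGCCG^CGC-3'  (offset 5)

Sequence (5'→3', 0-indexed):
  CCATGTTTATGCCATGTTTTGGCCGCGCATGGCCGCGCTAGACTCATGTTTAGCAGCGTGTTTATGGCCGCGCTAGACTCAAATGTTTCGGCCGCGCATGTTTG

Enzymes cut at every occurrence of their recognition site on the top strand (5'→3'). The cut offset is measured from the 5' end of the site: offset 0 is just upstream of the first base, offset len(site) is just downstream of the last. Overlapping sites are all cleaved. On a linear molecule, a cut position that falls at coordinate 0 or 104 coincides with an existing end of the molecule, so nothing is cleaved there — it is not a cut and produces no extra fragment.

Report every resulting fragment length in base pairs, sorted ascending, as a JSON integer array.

[1,1,4,5,5,5,5,7,9,10,10,10,10,10,12]

Per-enzyme occurrences:
  MvoV (TAGACTCA, off=2): starts [38, 73] → cuts [40, 75]
  RvuI (ATGTTT, off=2): starts [2, 13, 45, 82, 97] → cuts [4, 15, 47, 84, 99]
  WciII (TGTTTA, off=2): starts [3, 46, 58] → cuts [5, 48, 60]
  YnoII (GGCCGCGC, off=5): starts [20, 30, 65, 89] → cuts [25, 35, 70, 94]

Pooled cuts: [4, 5, 15, 25, 35, 40, 47, 48, 60, 70, 75, 84, 94, 99]

Fragment lengths:
  [0,4): 4 bp
  [4,5): 1 bp
  [5,15): 10 bp
  [15,25): 10 bp
  [25,35): 10 bp
  [35,40): 5 bp
  [40,47): 7 bp
  [47,48): 1 bp
  [48,60): 12 bp
  [60,70): 10 bp
  [70,75): 5 bp
  [75,84): 9 bp
  [84,94): 10 bp
  [94,99): 5 bp
  [99,104): 5 bp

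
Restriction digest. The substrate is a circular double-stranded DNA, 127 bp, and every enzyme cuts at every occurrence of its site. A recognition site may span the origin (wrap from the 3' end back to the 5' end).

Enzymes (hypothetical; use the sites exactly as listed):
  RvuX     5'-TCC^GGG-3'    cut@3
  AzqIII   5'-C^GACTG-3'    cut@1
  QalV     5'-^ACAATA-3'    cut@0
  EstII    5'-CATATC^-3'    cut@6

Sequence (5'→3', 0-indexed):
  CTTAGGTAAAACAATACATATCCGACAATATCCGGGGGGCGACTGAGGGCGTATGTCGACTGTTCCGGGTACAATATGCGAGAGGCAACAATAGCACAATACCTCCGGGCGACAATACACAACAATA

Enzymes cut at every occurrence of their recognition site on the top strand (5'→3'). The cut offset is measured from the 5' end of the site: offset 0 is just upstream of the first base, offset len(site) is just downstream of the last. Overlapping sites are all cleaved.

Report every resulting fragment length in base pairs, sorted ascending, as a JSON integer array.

[2,4,5,7,8,9,9,10,11,12,16,17,17]

Site scan:
  RvuX (TCCGGG, off=3): starts [30, 63, 103] → cuts [33, 66, 106]
  AzqIII (CGACTG, off=1): starts [39, 56] → cuts [40, 57]
  QalV (ACAATA, off=0): starts [10, 24, 70, 87, 95, 111, 121] → cuts [10, 24, 70, 87, 95, 111, 121]
  EstII (CATATC, off=6): starts [16] → cuts [22]

Pooled cuts: [10, 22, 24, 33, 40, 57, 66, 70, 87, 95, 106, 111, 121]

Fragment lengths:
  10→22: 12 bp
  22→24: 2 bp
  24→33: 9 bp
  33→40: 7 bp
  40→57: 17 bp
  57→66: 9 bp
  66→70: 4 bp
  70→87: 17 bp
  87→95: 8 bp
  95→106: 11 bp
  106→111: 5 bp
  111→121: 10 bp
  121→10 (wrap): 127-121+10 = 16 bp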